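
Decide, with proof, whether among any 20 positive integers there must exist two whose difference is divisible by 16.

There are exactly 16 possible remainders on division by 16.
With 20 integers and only 16 classes, the pigeonhole principle forces two of them, say a and b, into the same class.
Their difference a − b is then a multiple of 16.

Yes, this is always true.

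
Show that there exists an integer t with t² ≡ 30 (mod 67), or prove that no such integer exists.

There is no such integer.

Apply Euler's criterion with the prime 67: 30 is a quadratic residue iff 30^33 ≡ 1 (mod 67), and a non-residue iff it is ≡ −1.
Repeated squaring mod 67: 30^2 = 900 ≡ 29; 30^4 ≡ 29² = 841 ≡ 37; 30^8 ≡ 37² = 1369 ≡ 29; 30^16 ≡ 29² = 841 ≡ 37; 30^32 ≡ 37² = 1369 ≡ 29.
Since 33 = 32 + 1, 30^33 ≡ 29 · 30; multiplying out mod 67: 29·30 = 870 ≡ 66. Thus 30^33 ≡ 66 ≡ −1 (mod 67).
The value −1 means 30 is a non-residue modulo 67, so t² ≡ 30 (mod 67) is impossible.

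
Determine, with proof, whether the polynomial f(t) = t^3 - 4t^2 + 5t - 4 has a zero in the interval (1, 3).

f(1) = -2 and f(3) = 2, which have opposite signs.
Since f is a polynomial it is continuous on [1, 3].
By the Intermediate Value Theorem f must vanish at some point of (1, 3).

Such a root exists.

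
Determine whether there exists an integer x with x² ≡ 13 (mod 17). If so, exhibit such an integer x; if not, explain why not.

x = 8

Take x = 8. Then 8² = 64 = 3·17 + 13, so 8² ≡ 13 (mod 17).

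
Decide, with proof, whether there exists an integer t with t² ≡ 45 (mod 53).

No such integer exists.

53 is prime, so by Euler's criterion 45 is a square mod 53 iff 45^((53−1)/2) = 45^26 ≡ 1 (mod 53).
Repeated squaring mod 53: 45^2 = 2025 ≡ 11; 45^4 ≡ 11² = 121 ≡ 15; 45^8 ≡ 15² = 225 ≡ 13; 45^16 ≡ 13² = 169 ≡ 10.
Since 26 = 16 + 8 + 2, 45^26 ≡ 10 · 13 · 11; multiplying out mod 53: 10·13 = 130 ≡ 24, then 24·11 = 264 ≡ 52. Thus 45^26 ≡ 52 ≡ −1 (mod 53).
By Euler's criterion 45 is a quadratic non-residue mod 53: no t satisfies t² ≡ 45 (mod 53).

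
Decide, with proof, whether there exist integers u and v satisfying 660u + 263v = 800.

u = 57, v = -140

Since gcd(660, 263) = 1, every integer is an integer combination of 660 and 263.
Run the Euclidean algorithm on 660 and 263: 660 = 2·263 + 134, 263 = 1·134 + 129, 134 = 1·129 + 5, 129 = 25·5 + 4, 5 = 1·4 + 1, 4 = 4·1 + 0.
Back-substituting, 1 = 5 − 1·4 = 5 − (129 − 25·5) = −129 + 26·5 = −129 + 26·(134 − 1·129) = 26·134 − 27·129 = 26·134 − 27·(263 − 1·134) = −27·263 + 53·134 = −27·263 + 53·(660 − 2·263) = 53·660 − 133·263; that is, 660·53 + 263·(-133) = 1.
Times 800: 660·42400 + 263·(-106400) = 800, so (42400, -106400) solves it.
The general solution is u = 42400 + 263k, v = -106400 − 660k; taking k = -161 gives the smaller pair u = 57, v = -140.
Indeed 660·57 + 263·(-140) = 37620 − 36820 = 800.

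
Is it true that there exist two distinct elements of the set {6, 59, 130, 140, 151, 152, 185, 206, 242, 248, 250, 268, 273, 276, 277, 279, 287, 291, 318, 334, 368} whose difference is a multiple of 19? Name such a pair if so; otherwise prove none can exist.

The pair (6, 291) works.

Reduce each element mod 19: 6↦6, 59↦2, 130↦16, 140↦7, 151↦18, 152↦0, 185↦14, 206↦16, 242↦14, 248↦1, 250↦3, 268↦2, 273↦7, 276↦10, 277↦11, 279↦13, 287↦2, 291↦6, 318↦14, 334↦11, 368↦7. The residue 6 repeats (at 6 and 291), and 291 − 6 = 285 = 15·19.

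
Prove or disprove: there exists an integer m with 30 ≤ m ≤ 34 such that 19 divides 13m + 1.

No, no such integer m in that range exists.

For m = 30, 31, …, 34 the values of 13m + 1 modulo 19 are 11, 5, 18, 12, 6 respectively.
None is 0, so 19 never divides 13m + 1 on this range.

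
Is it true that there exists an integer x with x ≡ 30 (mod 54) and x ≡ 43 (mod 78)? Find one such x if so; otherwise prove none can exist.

There is no such integer.

Reduce both congruences modulo 6, which divides 54 and 78: they say x ≡ 30 (mod 6) and x ≡ 43 (mod 6).
These are incompatible: 30 − 43 = -13 is not divisible by 6.
Hence the system has no solution.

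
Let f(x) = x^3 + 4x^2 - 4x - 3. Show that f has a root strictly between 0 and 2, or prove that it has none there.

f(0) = -3 and f(2) = 13, which have opposite signs.
As a polynomial, f is continuous on every closed interval.
By the Intermediate Value Theorem f must vanish at some point of (0, 2).

Yes, f has a root in the interval.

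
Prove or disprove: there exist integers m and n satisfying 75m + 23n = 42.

m = 7, n = -21

Since gcd(75, 23) = 1, every integer is an integer combination of 75 and 23.
Run the Euclidean algorithm on 75 and 23: 75 = 3·23 + 6, 23 = 3·6 + 5, 6 = 1·5 + 1, 5 = 5·1 + 0.
Working back up the chain: 1 = 6 − 1·5 = 6 − (23 − 3·6) = −23 + 4·6 = −23 + 4·(75 − 3·23) = 4·75 − 13·23. So 75·4 + 23·(-13) = 1.
Scaling by 42 gives the particular solution (m, n) = (168, -546).
Shifting by a multiple of (23, −75) keeps it a solution: m = 168 − 7·23 = 7, n = -546 + 7·75 = -21.
Indeed 75·7 + 23·(-21) = 525 − 483 = 42.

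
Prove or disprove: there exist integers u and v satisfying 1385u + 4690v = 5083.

Any value of 1385u + 4690v is a multiple of gcd(1385, 4690) = 5.
But 5083 = 5·1016 + 3, so 5 ∤ 5083.
So the equation is unsolvable over ℤ.

There are no such integers.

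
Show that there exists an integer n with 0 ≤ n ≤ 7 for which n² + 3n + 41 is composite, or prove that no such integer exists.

At n = 1: 1² + 3·1 + 41 = 45 = 3·15, which is composite.

n = 1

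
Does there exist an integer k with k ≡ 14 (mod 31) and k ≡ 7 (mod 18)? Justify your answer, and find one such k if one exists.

Since 31 and 18 share no common factor, CRT says the pair of congruences has a solution (unique mod 558).
Write k = 14 + 31t and require 14 + 31t ≡ 7 (mod 18), i.e. 31t ≡ 11 (mod 18).
31 ≡ 13 (mod 18), so this reads 13t ≡ 11 (mod 18). Note 13·7 = 91 ≡ 1 (mod 18) (as 91 − 1 = 5·18), so 13⁻¹ ≡ 7.
Multiplying by 7: t ≡ 7·11 = 77 ≡ 5 (mod 18).
Taking t = 5 gives k = 14 + 31·5 = 169.
Verify: 169 = 5·31 + 14 and 169 = 9·18 + 7. ✓

k = 169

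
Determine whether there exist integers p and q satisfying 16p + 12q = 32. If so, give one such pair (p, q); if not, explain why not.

p = 2, q = 0

Every value of 16p + 12q is a multiple of gcd(16, 12) = 4; since 4 ∣ 32, solutions exist.
Dividing through by 4 reduces the equation to 4p + 3q = 8.
Run the Euclidean algorithm on 4 and 3: 4 = 1·3 + 1, 3 = 3·1 + 0.
Back-substituting, 1 = 4 − 1·3; that is, 4·1 + 3·(-1) = 1.
Times 8: 4·8 + 3·(-8) = 8, so (8, -8) solves it.
Shifting by a multiple of (3, −4) keeps it a solution: p = 8 − 2·3 = 2, q = -8 + 2·4 = 0.
Indeed 16·2 + 12·0 = 32 + 0 = 32.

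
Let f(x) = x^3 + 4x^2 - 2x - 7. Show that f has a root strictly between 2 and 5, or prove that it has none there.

The endpoint values f(2) = 13 and f(5) = 208 are both positive. Claim: f(x) > 0 for every x in (2, 5).
Shift to the endpoint 2: with x = 2 + u (0 < u < 3), one computes f(2 + u) = u^3 + 10u^2 + 26u + 13.
All 4 nonzero coefficients of this polynomial in u are positive; hence for u > 0 the value is a sum of positive terms (the constant 13 among them).
Therefore f(x) > 0 throughout (2, 5), and f has no zero there.

f has no root in that interval.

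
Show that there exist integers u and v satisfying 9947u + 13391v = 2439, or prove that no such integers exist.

Both 9947 and 13391 are divisible by gcd(9947, 13391) = 7, hence so is any combination 9947u + 13391v.
However 2439 leaves remainder 3 on division by 7.
Therefore 9947u + 13391v = 2439 has no solution in integers.

No, no such integers exist.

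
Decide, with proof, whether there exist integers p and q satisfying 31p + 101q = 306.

Since gcd(31, 101) = 1, every integer is an integer combination of 31 and 101.
Dividing repeatedly: 101 = 3·31 + 8, 31 = 3·8 + 7, 8 = 1·7 + 1, 7 = 7·1 + 0.
Unwinding: 1 = 8 − 1·7 = 8 − (31 − 3·8) = −31 + 4·8 = −31 + 4·(101 − 3·31) = 4·101 − 13·31, i.e. 31·(-13) + 101·4 = 1.
Scaling by 306 gives the particular solution (p, q) = (-3978, 1224).
Shifting by a multiple of (101, −31) keeps it a solution: p = -3978 + 40·101 = 62, q = 1224 − 40·31 = -16.
Indeed 31·62 + 101·(-16) = 1922 − 1616 = 306.

p = 62, q = -16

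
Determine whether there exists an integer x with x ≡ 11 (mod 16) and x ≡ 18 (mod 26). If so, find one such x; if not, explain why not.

Both moduli are multiples of 2 = gcd(16, 26), so any solution would satisfy x ≡ 11 and x ≡ 18 modulo 2 simultaneously.
But 11 mod 2 = 1 while 18 mod 2 = 0, a contradiction.
So no integer satisfies both congruences.

No, no such integer exists.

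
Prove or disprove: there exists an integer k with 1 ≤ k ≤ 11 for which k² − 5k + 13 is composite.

At k = 10: 10² − 5·10 + 13 = 63 = 3·21, which is composite.

k = 10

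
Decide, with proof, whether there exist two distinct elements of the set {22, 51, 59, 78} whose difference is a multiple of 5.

Two integers differ by a multiple of 5 exactly when they have the same residue mod 5. The residues are 22↦2, 51↦1, 59↦4, 78↦3.
No residue repeats among the 4 elements, so no pair has difference ≡ 0 (mod 5).

No, no such pair exists.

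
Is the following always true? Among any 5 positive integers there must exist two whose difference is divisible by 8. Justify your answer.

No; for instance {15, 16, 17, 18, 19} is a counterexample.

Try 5 consecutive integers, 15, 16, …, 19. Their remainders mod 8 are 7, 0, 1, 2, 3 — pairwise different, as any 5 ≤ 8 consecutive integers have distinct residues.
No two share a residue, so no pair has difference divisible by 8; the claim fails for this set.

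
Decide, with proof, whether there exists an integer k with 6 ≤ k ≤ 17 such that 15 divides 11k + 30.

k = 15

k = 15 works, since 11·15 + 30 = 195 = 13·15.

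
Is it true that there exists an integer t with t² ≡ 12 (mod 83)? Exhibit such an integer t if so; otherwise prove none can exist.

t = 26

Take t = 26. Then 26² = 676 = 8·83 + 12, so 26² ≡ 12 (mod 83).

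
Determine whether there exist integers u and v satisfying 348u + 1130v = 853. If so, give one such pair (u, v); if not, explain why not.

Both 348 and 1130 are divisible by gcd(348, 1130) = 2, hence so is any combination 348u + 1130v.
But 853 is not a multiple of 2 (it leaves remainder 1).
So the equation is unsolvable over ℤ.

No, no such integers exist.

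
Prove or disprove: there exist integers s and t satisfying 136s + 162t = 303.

No such integers exist.

gcd(136, 162) = 2, so every integer of the form 136s + 162t is a multiple of 2.
However 303 leaves remainder 1 on division by 2.
So the equation is unsolvable over ℤ.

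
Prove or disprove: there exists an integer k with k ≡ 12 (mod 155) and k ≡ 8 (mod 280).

gcd(155, 280) = 5. If k ≡ 12 (mod 155) and k ≡ 8 (mod 280), then k ≡ 12 (mod 5) and k ≡ 8 (mod 5).
These are incompatible: 12 − 8 = 4 is not divisible by 5.
So no integer satisfies both congruences.

No such integer exists.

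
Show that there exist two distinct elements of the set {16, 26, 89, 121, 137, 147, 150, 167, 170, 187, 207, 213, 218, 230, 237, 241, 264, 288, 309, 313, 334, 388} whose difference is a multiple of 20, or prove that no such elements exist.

The pair (89, 309) works.

89 mod 20 = 9 and 309 mod 20 = 9, so 309 − 89 = 220 = 11·20.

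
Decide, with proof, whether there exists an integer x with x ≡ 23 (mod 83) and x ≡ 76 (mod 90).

x = 2596

The moduli 83 and 90 are coprime, so by the Chinese Remainder Theorem a unique solution modulo 7470 exists.
Write x = 23 + 83t and require 23 + 83t ≡ 76 (mod 90), i.e. 83t ≡ 53 (mod 90).
Note 83·77 = 6391 ≡ 1 (mod 90) (as 6391 − 1 = 71·90), so 83⁻¹ ≡ 77.
Multiplying by 77: t ≡ 77·53 = 4081 ≡ 31 (mod 90).
Taking t = 31 gives x = 23 + 83·31 = 2596.
Indeed 2596 ≡ 23 (mod 83) and 2596 ≡ 76 (mod 90).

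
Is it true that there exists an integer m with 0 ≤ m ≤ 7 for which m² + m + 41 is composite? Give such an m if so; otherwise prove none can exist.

No, no such integer m in that range exists.

The values for m = 0, 1, …, 7 are 41, 43, 47, 53, 61, 71, 83, 97, and each of these is prime.
So no value in the range makes the expression composite.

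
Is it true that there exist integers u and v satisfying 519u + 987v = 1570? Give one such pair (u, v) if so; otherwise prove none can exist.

No, no such integers exist.

Any value of 519u + 987v is a multiple of gcd(519, 987) = 3.
However 1570 leaves remainder 1 on division by 3.
Therefore 519u + 987v = 1570 has no solution in integers.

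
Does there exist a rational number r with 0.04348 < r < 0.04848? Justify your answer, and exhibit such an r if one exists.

r = 1/21

Scale by 21: the interval becomes (0.91308, 1.01808), which contains the integer 1.
Dividing back, 0.04348 < 1/21 < 0.04848, and 1/21 is rational.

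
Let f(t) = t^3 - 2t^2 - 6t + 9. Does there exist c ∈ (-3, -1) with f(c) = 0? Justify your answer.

Yes, f has a root in the interval.

f(-3) = -18 and f(-1) = 12, which have opposite signs.
Since f is a polynomial it is continuous on [-3, -1].
The Intermediate Value Theorem then guarantees some c ∈ (-3, -1) with f(c) = 0.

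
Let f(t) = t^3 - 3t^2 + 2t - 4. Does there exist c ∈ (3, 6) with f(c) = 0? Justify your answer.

No such root exists.

f(3) = 2 and f(6) = 116, both positive, so a sign-change argument is unavailable; we show f keeps this sign on the whole interval.
Substitute t = 3 + u, where 0 < u < 3 on the interval. Expanding, f(3 + u) = u^3 + 6u^2 + 11u + 2.
The nonzero coefficients here are all positive, so for u > 0 every term is positive (or zero), and the constant term 2 is strictly positive.
So f is strictly positive on (3, 6); no root exists in the interval.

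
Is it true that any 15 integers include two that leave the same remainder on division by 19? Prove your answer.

No, the set {89, 90, 91, 92, 93, 94, 95, 96, 97, 98, 99, 100, 101, 102, 103} is a counterexample.

Try 15 consecutive integers, 89, 90, …, 103. Their remainders mod 19 are 13, 14, 15, 16, 17, 18, 0, 1, 2, 3, 4, 5, 6, 7, 8 — pairwise different, as any 15 ≤ 19 consecutive integers have distinct residues.
So no two of them leave the same remainder on division by 19; the claim fails for this set.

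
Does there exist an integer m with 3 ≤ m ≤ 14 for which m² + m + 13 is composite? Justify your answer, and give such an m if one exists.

m = 11

At m = 11: 11² + 11 + 13 = 145 = 5·29, which is composite.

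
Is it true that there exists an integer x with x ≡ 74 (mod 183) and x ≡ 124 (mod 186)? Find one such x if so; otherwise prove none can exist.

No, no such integer exists.

Both moduli are multiples of 3 = gcd(183, 186), so any solution would satisfy x ≡ 74 and x ≡ 124 modulo 3 simultaneously.
But 74 mod 3 = 2 while 124 mod 3 = 1, a contradiction.
Hence the system has no solution.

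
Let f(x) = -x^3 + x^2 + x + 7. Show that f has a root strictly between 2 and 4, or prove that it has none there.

Yes, f has a root in the interval.

f(2) = 5 and f(4) = -37, which have opposite signs.
Since f is a polynomial it is continuous on [2, 4].
By the Intermediate Value Theorem, f takes the value 0 somewhere in the open interval.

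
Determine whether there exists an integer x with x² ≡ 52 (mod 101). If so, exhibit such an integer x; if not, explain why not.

x = 70 works: 70² = 4900, and 4900 − 52 = 4848 = 48·101.

x = 70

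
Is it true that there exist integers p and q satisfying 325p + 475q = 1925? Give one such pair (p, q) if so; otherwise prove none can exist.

p = 3, q = 2

Since gcd(325, 475) = 25 and 1925 = 25·77, Bézout's identity guarantees a solution.
Dividing through by 25 reduces the equation to 13p + 19q = 77.
Run the Euclidean algorithm on 19 and 13: 19 = 1·13 + 6, 13 = 2·6 + 1, 6 = 6·1 + 0.
Unwinding: 1 = 13 − 2·6 = 13 − 2·(19 − 1·13) = −2·19 + 3·13, i.e. 13·3 + 19·(-2) = 1.
Times 77: 13·231 + 19·(-154) = 77, so (231, -154) solves it.
The general solution is p = 231 + 19k, q = -154 − 13k; taking k = -12 gives the smaller pair p = 3, q = 2.
Indeed 325·3 + 475·2 = 975 + 950 = 1925.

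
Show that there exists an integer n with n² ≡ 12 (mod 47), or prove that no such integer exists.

n = 23

Take n = 23. Then 23² = 529 = 11·47 + 12, so 23² ≡ 12 (mod 47).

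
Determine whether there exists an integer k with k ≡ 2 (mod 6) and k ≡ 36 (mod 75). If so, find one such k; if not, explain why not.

No such integer exists.

Reduce both congruences modulo 3, which divides 6 and 75: they say k ≡ 2 (mod 3) and k ≡ 36 (mod 3).
These are incompatible: 2 − 36 = -34 is not divisible by 3.
Hence the system has no solution.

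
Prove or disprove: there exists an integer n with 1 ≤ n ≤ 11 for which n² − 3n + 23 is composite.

At n = 10: 10² − 3·10 + 23 = 93 = 3·31, which is composite.

n = 10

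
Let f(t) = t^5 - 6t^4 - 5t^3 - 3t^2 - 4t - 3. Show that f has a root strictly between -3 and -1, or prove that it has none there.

f has no root in that interval.

f(-3) = -612 and f(-1) = -4, both negative, so a sign-change argument is unavailable; we show f keeps this sign on the whole interval.
Substitute t = -1 − u, where 0 < u < 2 on the interval. Expanding, f(-1 − u) = -u^5 - 11u^4 - 29u^3 - 34u^2 - 16u - 4.
All 6 nonzero coefficients of this polynomial in u are negative; hence for u > 0 the value is a sum of negative terms (the constant -4 among them).
So f is strictly negative on (-3, -1); no root exists in the interval.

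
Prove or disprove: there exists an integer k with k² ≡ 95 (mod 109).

109 is prime, so by Euler's criterion 95 is a square mod 109 iff 95^((109−1)/2) = 95^54 ≡ 1 (mod 109).
Squaring successively (mod 109): 95^2 = 9025 ≡ 87; 95^4 ≡ 87² = 7569 ≡ 48; 95^8 ≡ 48² = 2304 ≡ 15; 95^16 ≡ 15² = 225 ≡ 7; 95^32 ≡ 7² = 49 ≡ 49.
Since 54 = 32 + 16 + 4 + 2, 95^54 ≡ 49 · 7 · 48 · 87; multiplying out mod 109: 49·7 = 343 ≡ 16, then 16·48 = 768 ≡ 5, then 5·87 = 435 ≡ 108. Thus 95^54 ≡ 108 ≡ −1 (mod 109).
By Euler's criterion 95 is a quadratic non-residue mod 109: no k satisfies k² ≡ 95 (mod 109).

There is no such integer.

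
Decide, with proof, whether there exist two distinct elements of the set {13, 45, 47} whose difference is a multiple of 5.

No, no such pair exists.

Two integers differ by a multiple of 5 exactly when they have the same residue mod 5. The residues are 13↦3, 45↦0, 47↦2.
All 3 residues are distinct, so no two elements differ by a multiple of 5.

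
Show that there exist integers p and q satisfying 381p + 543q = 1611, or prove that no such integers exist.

Since gcd(381, 543) = 3 and 1611 = 3·537, Bézout's identity guarantees a solution.
Dividing through by 3 reduces the equation to 127p + 181q = 537.
Run the Euclidean algorithm on 181 and 127: 181 = 1·127 + 54, 127 = 2·54 + 19, 54 = 2·19 + 16, 19 = 1·16 + 3, 16 = 5·3 + 1, 3 = 3·1 + 0.
Unwinding: 1 = 16 − 5·3 = 16 − 5·(19 − 1·16) = −5·19 + 6·16 = −5·19 + 6·(54 − 2·19) = 6·54 − 17·19 = 6·54 − 17·(127 − 2·54) = −17·127 + 40·54 = −17·127 + 40·(181 − 1·127) = 40·181 − 57·127, i.e. 127·(-57) + 181·40 = 1.
Scaling by 537 gives the particular solution (p, q) = (-30609, 21480).
The general solution is p = -30609 + 181k, q = 21480 − 127k; taking k = 170 gives the smaller pair p = 161, q = -110.
Check: 381·161 + 543·(-110) = 61341 − 59730 = 1611. ✓

p = 161, q = -110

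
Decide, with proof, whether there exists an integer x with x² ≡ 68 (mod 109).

109 is prime, so by Euler's criterion 68 is a square mod 109 iff 68^((109−1)/2) = 68^54 ≡ 1 (mod 109).
Repeated squaring mod 109: 68^2 = 4624 ≡ 46; 68^4 ≡ 46² = 2116 ≡ 45; 68^8 ≡ 45² = 2025 ≡ 63; 68^16 ≡ 63² = 3969 ≡ 45; 68^32 ≡ 45² = 2025 ≡ 63.
Since 54 = 32 + 16 + 4 + 2, 68^54 ≡ 63 · 45 · 45 · 46; multiplying out mod 109: 63·45 = 2835 ≡ 1, then 1·45 = 45 ≡ 45, then 45·46 = 2070 ≡ 108. Thus 68^54 ≡ 108 ≡ −1 (mod 109).
By Euler's criterion 68 is a quadratic non-residue mod 109: no x satisfies x² ≡ 68 (mod 109).

No, no such integer exists.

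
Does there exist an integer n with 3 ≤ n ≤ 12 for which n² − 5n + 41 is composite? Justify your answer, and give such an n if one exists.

n = 10

At n = 10: 10² − 5·10 + 41 = 91 = 7·13, which is composite.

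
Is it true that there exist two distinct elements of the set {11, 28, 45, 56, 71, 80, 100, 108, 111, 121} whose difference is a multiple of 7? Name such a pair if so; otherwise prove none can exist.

Reduce each element mod 7: 11↦4, 28↦0, 45↦3, 56↦0, 71↦1, 80↦3, 100↦2, 108↦3, 111↦6, 121↦2. The residue 0 repeats (at 28 and 56), and 56 − 28 = 28 = 4·7.

Yes: 28 and 56.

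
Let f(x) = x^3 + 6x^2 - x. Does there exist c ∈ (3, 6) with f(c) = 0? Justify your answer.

f(3) = 78 and f(6) = 426, both positive, so a sign-change argument is unavailable; we show f keeps this sign on the whole interval.
Substitute x = 3 + u, where 0 < u < 3 on the interval. Expanding, f(3 + u) = u^3 + 15u^2 + 62u + 78.
The nonzero coefficients here are all positive, so for u > 0 every term is positive (or zero), and the constant term 78 is strictly positive.
So f is strictly positive on (3, 6); no root exists in the interval.

f has no root in that interval.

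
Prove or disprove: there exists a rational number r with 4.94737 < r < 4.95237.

r = 99/20

Scale by 20: the interval becomes (98.94740, 99.04740), which contains the integer 99.
So r = 99/20 works: it is a ratio of integers, and dividing 20·4.94737 < 99 < 20·4.95237 through by 20 gives 4.94737 < 99/20 < 4.95237.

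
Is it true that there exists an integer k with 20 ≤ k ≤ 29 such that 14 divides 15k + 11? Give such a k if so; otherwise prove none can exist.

No such integer k in that range exists.

For k = 20, 21, …, 29 the values of 15k + 11 modulo 14 are 3, 4, 5, 6, 7, 8, 9, 10, 11, 12 respectively.
None is 0, so 14 never divides 15k + 11 on this range.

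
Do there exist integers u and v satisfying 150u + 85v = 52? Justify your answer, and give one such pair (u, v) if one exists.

gcd(150, 85) = 5, so every integer of the form 150u + 85v is a multiple of 5.
But 52 = 5·10 + 2, so 5 ∤ 52.
Hence no integers u, v satisfy the equation.

There are no such integers.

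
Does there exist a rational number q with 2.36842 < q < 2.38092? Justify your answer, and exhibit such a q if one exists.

q = 19/8

Scale by 8: the interval becomes (18.94736, 19.04736), which contains the integer 19.
Dividing back, 2.36842 < 19/8 < 2.38092, and 19/8 is rational.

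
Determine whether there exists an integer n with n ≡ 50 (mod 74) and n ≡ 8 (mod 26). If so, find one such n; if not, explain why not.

n = 346

gcd(74, 26) = 2. A simultaneous solution exists iff 50 ≡ 8 (mod 2); here 50 mod 2 = 0 = 8 mod 2, so it does.
The integers ≡ 50 (mod 74) are 50, 124, 198, 272, 346, …; their remainders mod 26 are 24, 20, 16, 12, 8, so n = 346 is the first that is ≡ 8 (mod 26).
Indeed 346 ≡ 50 (mod 74) and 346 ≡ 8 (mod 26).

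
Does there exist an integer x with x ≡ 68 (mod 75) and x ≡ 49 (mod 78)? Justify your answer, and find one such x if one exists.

Reduce both congruences modulo 3, which divides 75 and 78: they say x ≡ 68 (mod 3) and x ≡ 49 (mod 3).
But 68 mod 3 = 2 while 49 mod 3 = 1, a contradiction.
So no integer satisfies both congruences.

No such integer exists.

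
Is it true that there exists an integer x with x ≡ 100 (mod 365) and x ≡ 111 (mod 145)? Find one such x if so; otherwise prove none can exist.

There is no such integer.

Reduce both congruences modulo 5, which divides 365 and 145: they say x ≡ 100 (mod 5) and x ≡ 111 (mod 5).
However 100 ≡ 0 and 111 ≡ 1 (mod 5), and 0 ≠ 1.
So no integer satisfies both congruences.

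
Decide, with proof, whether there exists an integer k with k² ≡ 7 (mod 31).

Take k = 10. Then 10² = 100 = 3·31 + 7, so 10² ≡ 7 (mod 31).

k = 10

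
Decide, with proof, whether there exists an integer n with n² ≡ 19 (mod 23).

There is no such integer.

23 is prime, so by Euler's criterion 19 is a square mod 23 iff 19^((23−1)/2) = 19^11 ≡ 1 (mod 23).
Squaring successively (mod 23): 19^2 = 361 ≡ 16; 19^4 ≡ 16² = 256 ≡ 3; 19^8 ≡ 3² = 9 ≡ 9.
Since 11 = 8 + 2 + 1, 19^11 ≡ 9 · 16 · 19; multiplying out mod 23: 9·16 = 144 ≡ 6, then 6·19 = 114 ≡ 22. Thus 19^11 ≡ 22 ≡ −1 (mod 23).
The value −1 means 19 is a non-residue modulo 23, so n² ≡ 19 (mod 23) is impossible.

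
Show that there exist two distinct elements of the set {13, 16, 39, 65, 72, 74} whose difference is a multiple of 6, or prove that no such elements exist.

No, no such pair exists.

Residues mod 6: 13↦1, 16↦4, 39↦3, 65↦5, 72↦0, 74↦2.
All 6 residues are distinct, so no two elements differ by a multiple of 6.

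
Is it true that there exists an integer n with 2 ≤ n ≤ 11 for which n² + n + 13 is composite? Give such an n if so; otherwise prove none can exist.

At n = 3: 3² + 3 + 13 = 25 = 5·5, which is composite.

n = 3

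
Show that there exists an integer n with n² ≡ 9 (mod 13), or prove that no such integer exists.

n = 3

Take n = 3. Then 3² = 9, and since 0 ≤ 9 < 13 this is already reduced: 3² ≡ 9 (mod 13).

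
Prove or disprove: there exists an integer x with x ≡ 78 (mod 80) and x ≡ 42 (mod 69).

x = 318

gcd(80, 69) = 1, so the Chinese Remainder Theorem guarantees exactly one residue class mod 5520 satisfying both.
Write x = 78 + 80t and require 78 + 80t ≡ 42 (mod 69), i.e. 80t ≡ 33 (mod 69).
80 ≡ 11 (mod 69), so this reads 11t ≡ 33 (mod 69). Since 11·44 = 484 = 7·69 + 1, the inverse of 11 mod 69 is 44.
Therefore t ≡ 44·33 = 1452 ≡ 3 (mod 69).
Taking t = 3 gives x = 78 + 80·3 = 318.
Indeed 318 ≡ 78 (mod 80) and 318 ≡ 42 (mod 69).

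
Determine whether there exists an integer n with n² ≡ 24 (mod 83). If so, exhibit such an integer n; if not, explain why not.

Apply Euler's criterion with the prime 83: 24 is a quadratic residue iff 24^41 ≡ 1 (mod 83), and a non-residue iff it is ≡ −1.
Repeated squaring mod 83: 24^2 = 576 ≡ 78; 24^4 ≡ 78² = 6084 ≡ 25; 24^8 ≡ 25² = 625 ≡ 44; 24^16 ≡ 44² = 1936 ≡ 27; 24^32 ≡ 27² = 729 ≡ 65.
Since 41 = 32 + 8 + 1, 24^41 ≡ 65 · 44 · 24; multiplying out mod 83: 65·44 = 2860 ≡ 38, then 38·24 = 912 ≡ 82. Thus 24^41 ≡ 82 ≡ −1 (mod 83).
By Euler's criterion 24 is a quadratic non-residue mod 83: no n satisfies n² ≡ 24 (mod 83).

There is no such integer.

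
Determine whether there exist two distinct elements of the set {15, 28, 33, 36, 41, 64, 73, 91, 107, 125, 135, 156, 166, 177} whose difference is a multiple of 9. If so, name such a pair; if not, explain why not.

15 and 33 are such a pair.

Reduce each element mod 9: 15↦6, 28↦1, 33↦6, 36↦0, 41↦5, 64↦1, 73↦1, 91↦1, 107↦8, 125↦8, 135↦0, 156↦3, 166↦4, 177↦6. The residue 6 repeats (at 15 and 33), and 33 − 15 = 18 = 2·9.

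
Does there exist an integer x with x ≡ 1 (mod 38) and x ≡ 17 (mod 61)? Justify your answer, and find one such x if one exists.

x = 2091

gcd(38, 61) = 1, so the Chinese Remainder Theorem guarantees exactly one residue class mod 2318 satisfying both.
Any solution of the first congruence is x = 1 + 38t; substituting into the second, 38t ≡ 17 − 1 ≡ 16 (mod 61).
Invert 38 mod 61 by the Euclidean algorithm: 61 = 1·38 + 23, 38 = 1·23 + 15, 23 = 1·15 + 8, 15 = 1·8 + 7, 8 = 1·7 + 1, 7 = 7·1 + 0; back-substituting, 1 = 8 − 1·7 = 8 − (15 − 1·8) = −15 + 2·8 = −15 + 2·(23 − 1·15) = 2·23 − 3·15 = 2·23 − 3·(38 − 1·23) = −3·38 + 5·23 = −3·38 + 5·(61 − 1·38) = 5·61 − 8·38. Hence 38·(-8) ≡ 1, so 38⁻¹ ≡ -8 ≡ 53 (mod 61).
Multiplying by 53: t ≡ 53·16 = 848 ≡ 55 (mod 61).
Taking t = 55 gives x = 1 + 38·55 = 2091.
Indeed 2091 ≡ 1 (mod 38) and 2091 ≡ 17 (mod 61).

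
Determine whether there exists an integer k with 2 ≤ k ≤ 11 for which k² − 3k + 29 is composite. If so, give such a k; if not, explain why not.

k = 8

At k = 8: 8² − 3·8 + 29 = 69 = 3·23, which is composite.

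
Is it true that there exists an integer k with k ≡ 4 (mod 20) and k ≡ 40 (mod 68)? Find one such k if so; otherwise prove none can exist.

k = 244

Here gcd(20, 68) = 4, and both 4 and 40 leave remainder 0 mod 4, so the system is consistent.
Write k = 4 + 20t. Then 20t ≡ 40 − 4 ≡ 36 (mod 68); dividing through by 4 gives 5t ≡ 9 (mod 17).
To invert 5 modulo 17: 17 = 3·5 + 2, 5 = 2·2 + 1, 2 = 2·1 + 0, and unwinding, 1 = 5 − 2·2 = 5 − 2·(17 − 3·5) = −2·17 + 7·5. Thus 5⁻¹ ≡ 7 (mod 17).
Therefore t ≡ 7·9 = 63 ≡ 12 (mod 17).
Then k = 4 + 20·12 = 244.
Verify: 244 = 12·20 + 4 and 244 = 3·68 + 40. ✓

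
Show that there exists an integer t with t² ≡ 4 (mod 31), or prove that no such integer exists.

Take t = 2. Then 2² = 4, and since 0 ≤ 4 < 31 this is already reduced: 2² ≡ 4 (mod 31).

t = 2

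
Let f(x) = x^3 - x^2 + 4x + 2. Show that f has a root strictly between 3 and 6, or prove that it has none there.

No such root exists.

Evaluate at the endpoints: f(3) = 32, f(6) = 206 — same sign (positive).
The derivative f'(x) = 3x^2 - 2x + 4 is a quadratic with discriminant (-2)² − 4·3·4 = -44 < 0; it never vanishes, so it is always positive (sign of the leading coefficient).
Hence f is strictly increasing on ℝ, and in particular on [3, 6]. A strictly monotone function with same-sign endpoint values stays positive on the whole interval, so f has no zero in (3, 6).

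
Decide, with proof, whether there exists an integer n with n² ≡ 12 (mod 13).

n = 5

n = 5 works: 5² = 25, and 25 − 12 = 13 = 1·13.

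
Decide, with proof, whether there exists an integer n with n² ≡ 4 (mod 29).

Take n = 27. Then 27² = 729 = 25·29 + 4, so 27² ≡ 4 (mod 29).

n = 27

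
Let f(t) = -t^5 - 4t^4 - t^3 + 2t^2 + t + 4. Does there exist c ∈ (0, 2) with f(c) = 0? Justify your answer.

Yes, such a c exists.

f(0) = 4 and f(2) = -90, which have opposite signs.
Since f is a polynomial it is continuous on [0, 2].
So by the Intermediate Value Theorem there is a c strictly between 0 and 2 with f(c) = 0.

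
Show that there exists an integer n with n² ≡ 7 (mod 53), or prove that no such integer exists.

Take n = 31. Then 31² = 961 = 18·53 + 7, so 31² ≡ 7 (mod 53).

n = 31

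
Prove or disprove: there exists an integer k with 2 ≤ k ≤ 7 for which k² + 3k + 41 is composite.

At k = 4: 4² + 3·4 + 41 = 69 = 3·23, which is composite.

k = 4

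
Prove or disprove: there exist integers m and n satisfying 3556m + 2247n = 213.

No, no such integers exist.

Any value of 3556m + 2247n is a multiple of gcd(3556, 2247) = 7.
But 213 is not a multiple of 7 (it leaves remainder 3).
Therefore 3556m + 2247n = 213 has no solution in integers.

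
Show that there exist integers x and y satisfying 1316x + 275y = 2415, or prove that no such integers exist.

x = 15, y = -63

Since gcd(1316, 275) = 1, every integer is an integer combination of 1316 and 275.
Euclidean algorithm: 1316 = 4·275 + 216, 275 = 1·216 + 59, 216 = 3·59 + 39, 59 = 1·39 + 20, 39 = 1·20 + 19, 20 = 1·19 + 1, 19 = 19·1 + 0.
Back-substituting, 1 = 20 − 1·19 = 20 − (39 − 1·20) = −39 + 2·20 = −39 + 2·(59 − 1·39) = 2·59 − 3·39 = 2·59 − 3·(216 − 3·59) = −3·216 + 11·59 = −3·216 + 11·(275 − 1·216) = 11·275 − 14·216 = 11·275 − 14·(1316 − 4·275) = −14·1316 + 67·275; that is, 1316·(-14) + 275·67 = 1.
Scaling by 2415 gives the particular solution (x, y) = (-33810, 161805).
Adding 123·275 to x and subtracting 123·1316 from y gives the tidier solution (15, -63).
Indeed 1316·15 + 275·(-63) = 19740 − 17325 = 2415.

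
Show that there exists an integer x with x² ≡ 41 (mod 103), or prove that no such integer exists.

x = 91

x = 91 works: 91² = 8281, and 8281 − 41 = 8240 = 80·103.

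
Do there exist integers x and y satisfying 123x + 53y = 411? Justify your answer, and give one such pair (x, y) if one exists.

123 and 53 are coprime, so 123x + 53y ranges over all of ℤ.
Euclidean algorithm: 123 = 2·53 + 17, 53 = 3·17 + 2, 17 = 8·2 + 1, 2 = 2·1 + 0.
Back-substituting, 1 = 17 − 8·2 = 17 − 8·(53 − 3·17) = −8·53 + 25·17 = −8·53 + 25·(123 − 2·53) = 25·123 − 58·53; that is, 123·25 + 53·(-58) = 1.
Scaling by 411 gives the particular solution (x, y) = (10275, -23838).
The general solution is x = 10275 + 53k, y = -23838 − 123k; taking k = -193 gives the smaller pair x = 46, y = -99.
Indeed 123·46 + 53·(-99) = 5658 − 5247 = 411.

x = 46, y = -99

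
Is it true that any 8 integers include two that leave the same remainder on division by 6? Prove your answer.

Yes, this is always true.

Partition the integers by their residue mod 6; there are 6 classes.
With 8 integers and only 6 classes, the pigeonhole principle forces two of them, say a and b, into the same class.
That is, a and b leave the same remainder on division by 6, as claimed.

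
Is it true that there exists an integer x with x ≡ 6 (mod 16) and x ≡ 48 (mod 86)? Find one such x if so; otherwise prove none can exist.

x = 134

The moduli are not coprime: gcd(16, 86) = 2. Compatibility requires 2 ∣ (48 − 6) = 42, which holds, so solutions exist.
Write x = 6 + 16t. Then 16t ≡ 48 − 6 ≡ 42 (mod 86); dividing through by 2 gives 8t ≡ 21 (mod 43).
To invert 8 modulo 43: 43 = 5·8 + 3, 8 = 2·3 + 2, 3 = 1·2 + 1, 2 = 2·1 + 0, and unwinding, 1 = 3 − 1·2 = 3 − (8 − 2·3) = −8 + 3·3 = −8 + 3·(43 − 5·8) = 3·43 − 16·8. Thus 8⁻¹ ≡ -16 ≡ 27 (mod 43).
Therefore t ≡ 27·21 = 567 ≡ 8 (mod 43).
Then x = 6 + 16·8 = 134.
Indeed 134 ≡ 6 (mod 16) and 134 ≡ 48 (mod 86).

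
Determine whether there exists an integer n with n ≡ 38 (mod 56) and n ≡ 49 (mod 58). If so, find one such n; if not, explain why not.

gcd(56, 58) = 2. If n ≡ 38 (mod 56) and n ≡ 49 (mod 58), then n ≡ 38 (mod 2) and n ≡ 49 (mod 2).
However 38 ≡ 0 and 49 ≡ 1 (mod 2), and 0 ≠ 1.
So no integer satisfies both congruences.

No such integer exists.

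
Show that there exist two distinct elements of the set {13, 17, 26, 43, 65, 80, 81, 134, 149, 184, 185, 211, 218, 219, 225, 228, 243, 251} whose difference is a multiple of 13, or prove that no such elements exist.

Reduce each element mod 13: 13↦0, 17↦4, 26↦0, 43↦4, 65↦0, 80↦2, 81↦3, 134↦4, 149↦6, 184↦2, 185↦3, 211↦3, 218↦10, 219↦11, 225↦4, 228↦7, 243↦9, 251↦4. The residue 0 repeats (at 13 and 26), and 26 − 13 = 13 = 1·13.

13 and 26 are such a pair.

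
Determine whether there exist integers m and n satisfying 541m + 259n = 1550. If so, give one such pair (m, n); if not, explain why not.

Since gcd(541, 259) = 1, every integer is an integer combination of 541 and 259.
Run the Euclidean algorithm on 541 and 259: 541 = 2·259 + 23, 259 = 11·23 + 6, 23 = 3·6 + 5, 6 = 1·5 + 1, 5 = 5·1 + 0.
Back-substituting, 1 = 6 − 1·5 = 6 − (23 − 3·6) = −23 + 4·6 = −23 + 4·(259 − 11·23) = 4·259 − 45·23 = 4·259 − 45·(541 − 2·259) = −45·541 + 94·259; that is, 541·(-45) + 259·94 = 1.
Scaling by 1550 gives the particular solution (m, n) = (-69750, 145700).
The general solution is m = -69750 + 259k, n = 145700 − 541k; taking k = 270 gives the smaller pair m = 180, n = -370.
Check: 541·180 + 259·(-370) = 97380 − 95830 = 1550. ✓

m = 180, n = -370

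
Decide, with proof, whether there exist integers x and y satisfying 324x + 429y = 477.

x = 69, y = -51

Every value of 324x + 429y is a multiple of gcd(324, 429) = 3; since 3 ∣ 477, solutions exist.
Dividing through by 3 reduces the equation to 108x + 143y = 159.
Euclidean algorithm: 143 = 1·108 + 35, 108 = 3·35 + 3, 35 = 11·3 + 2, 3 = 1·2 + 1, 2 = 2·1 + 0.
Working back up the chain: 1 = 3 − 1·2 = 3 − (35 − 11·3) = −35 + 12·3 = −35 + 12·(108 − 3·35) = 12·108 − 37·35 = 12·108 − 37·(143 − 1·108) = −37·143 + 49·108. So 108·49 + 143·(-37) = 1.
Multiplying through by 159: x = 49·159 = 7791, y = (-37)·159 = -5883 is a solution.
The general solution is x = 7791 + 143k, y = -5883 − 108k; taking k = -54 gives the smaller pair x = 69, y = -51.
Check: 324·69 + 429·(-51) = 22356 − 21879 = 477. ✓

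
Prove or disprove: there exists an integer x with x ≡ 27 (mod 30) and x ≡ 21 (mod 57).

The moduli are not coprime: gcd(30, 57) = 3. Compatibility requires 3 ∣ (21 − 27) = -6, which holds, so solutions exist.
Write x = 27 + 30t. Then 30t ≡ 21 − 27 ≡ 51 (mod 57); dividing through by 3 gives 10t ≡ 17 (mod 19).
Since 10·2 = 20 = 1·19 + 1, the inverse of 10 mod 19 is 2.
Therefore t ≡ 2·17 = 34 ≡ 15 (mod 19).
Then x = 27 + 30·15 = 477.
Indeed 477 ≡ 27 (mod 30) and 477 ≡ 21 (mod 57).

x = 477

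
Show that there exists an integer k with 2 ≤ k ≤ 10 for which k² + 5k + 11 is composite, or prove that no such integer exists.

At k = 7: 7² + 5·7 + 11 = 95 = 5·19, which is composite.

k = 7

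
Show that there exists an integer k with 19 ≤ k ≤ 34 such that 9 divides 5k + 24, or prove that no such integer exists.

k = 24

Try k = 24: 5·24 + 24 = 144 = 16·9, which is divisible by 9.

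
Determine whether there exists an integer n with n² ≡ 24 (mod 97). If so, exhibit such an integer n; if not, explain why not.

n = 11

n = 11 works: 11² = 121, and 121 − 24 = 97 = 1·97.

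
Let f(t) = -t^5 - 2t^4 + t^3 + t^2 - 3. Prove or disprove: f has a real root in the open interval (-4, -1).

Yes, f has a root in the interval.

f(-4) = 461 and f(-1) = -4, which have opposite signs.
As a polynomial, f is continuous on every closed interval.
By the Intermediate Value Theorem f must vanish at some point of (-4, -1).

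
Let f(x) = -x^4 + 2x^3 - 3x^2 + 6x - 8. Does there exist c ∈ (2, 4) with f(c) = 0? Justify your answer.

f(2) = -8 and f(4) = -160, both negative, so a sign-change argument is unavailable; we show f keeps this sign on the whole interval.
Substitute x = 2 + u, where 0 < u < 2 on the interval. Expanding, f(2 + u) = -u^4 - 6u^3 - 15u^2 - 14u - 8.
All 5 nonzero coefficients of this polynomial in u are negative; hence for u > 0 the value is a sum of negative terms (the constant -8 among them).
So f is strictly negative on (2, 4); no root exists in the interval.

f has no root in that interval.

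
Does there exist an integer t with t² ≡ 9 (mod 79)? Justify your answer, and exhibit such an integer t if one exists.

t = 76

t = 76 works: 76² = 5776, and 5776 − 9 = 5767 = 73·79.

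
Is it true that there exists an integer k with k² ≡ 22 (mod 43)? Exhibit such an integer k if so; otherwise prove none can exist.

Apply Euler's criterion with the prime 43: 22 is a quadratic residue iff 22^21 ≡ 1 (mod 43), and a non-residue iff it is ≡ −1.
Squaring successively (mod 43): 22^2 = 484 ≡ 11; 22^4 ≡ 11² = 121 ≡ 35; 22^8 ≡ 35² = 1225 ≡ 21; 22^16 ≡ 21² = 441 ≡ 11.
Since 21 = 16 + 4 + 1, 22^21 ≡ 11 · 35 · 22; multiplying out mod 43: 11·35 = 385 ≡ 41, then 41·22 = 902 ≡ 42. Thus 22^21 ≡ 42 ≡ −1 (mod 43).
The value −1 means 22 is a non-residue modulo 43, so k² ≡ 22 (mod 43) is impossible.

No, no such integer exists.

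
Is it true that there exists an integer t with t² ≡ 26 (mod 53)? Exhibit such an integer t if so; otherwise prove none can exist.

No, no such integer exists.

Apply Euler's criterion with the prime 53: 26 is a quadratic residue iff 26^26 ≡ 1 (mod 53), and a non-residue iff it is ≡ −1.
Repeated squaring mod 53: 26^2 = 676 ≡ 40; 26^4 ≡ 40² = 1600 ≡ 10; 26^8 ≡ 10² = 100 ≡ 47; 26^16 ≡ 47² = 2209 ≡ 36.
Since 26 = 16 + 8 + 2, 26^26 ≡ 36 · 47 · 40; multiplying out mod 53: 36·47 = 1692 ≡ 49, then 49·40 = 1960 ≡ 52. Thus 26^26 ≡ 52 ≡ −1 (mod 53).
By Euler's criterion 26 is a quadratic non-residue mod 53: no t satisfies t² ≡ 26 (mod 53).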